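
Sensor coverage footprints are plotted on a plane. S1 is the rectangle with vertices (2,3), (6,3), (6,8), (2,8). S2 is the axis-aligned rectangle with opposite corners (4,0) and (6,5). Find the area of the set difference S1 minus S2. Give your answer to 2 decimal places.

|S1∩S2|: x∈[4,6], y∈[3,5] → 2·2 = 4.
|S1| = 20.
|S1 ∖ S2| = |S1| − |S1∩S2| = 20 − 4 = 16.00.

16.00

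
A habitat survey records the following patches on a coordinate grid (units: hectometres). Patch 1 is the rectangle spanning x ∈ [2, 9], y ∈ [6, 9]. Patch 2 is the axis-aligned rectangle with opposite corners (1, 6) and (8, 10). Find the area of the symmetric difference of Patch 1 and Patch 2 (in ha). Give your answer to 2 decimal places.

13.00

|Patch 1∩Patch 2|: x∈[2,8], y∈[6,9] → 6·3 = 18.
|Patch 1 △ Patch 2| = |Patch 1| + |Patch 2| − 2·|Patch 1∩Patch 2| = 21 + 28 − 36 = 13.00.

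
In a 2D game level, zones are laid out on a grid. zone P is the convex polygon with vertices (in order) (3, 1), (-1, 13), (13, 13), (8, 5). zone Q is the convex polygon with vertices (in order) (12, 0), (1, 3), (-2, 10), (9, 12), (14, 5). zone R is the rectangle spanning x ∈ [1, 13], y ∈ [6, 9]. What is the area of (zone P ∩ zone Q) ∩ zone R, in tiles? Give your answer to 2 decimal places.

25.52

The region (zone P ∩ zone Q) ∩ zone R is the polygon with vertices (8.625,6), (1.333,6), (1,7), (1,9), (10.5,9).
By the shoelace formula its area is 25.52.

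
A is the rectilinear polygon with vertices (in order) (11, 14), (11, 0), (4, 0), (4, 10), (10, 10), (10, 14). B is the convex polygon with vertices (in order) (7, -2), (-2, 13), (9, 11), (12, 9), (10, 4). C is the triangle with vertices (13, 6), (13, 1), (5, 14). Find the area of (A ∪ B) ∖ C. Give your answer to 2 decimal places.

102.25

|A ∪ B| = 112.45.
|(A ∪ B) ∩ C| = 10.2044.
|(A ∪ B) ∖ C| = 112.45 − 10.2044 = 102.25.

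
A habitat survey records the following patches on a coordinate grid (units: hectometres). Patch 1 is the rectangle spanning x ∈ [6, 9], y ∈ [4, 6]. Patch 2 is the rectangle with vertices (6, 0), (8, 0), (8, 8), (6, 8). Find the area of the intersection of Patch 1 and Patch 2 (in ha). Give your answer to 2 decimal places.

|Patch 1∩Patch 2|: x∈[6,8], y∈[4,6] → 2·2 = 4.

4.00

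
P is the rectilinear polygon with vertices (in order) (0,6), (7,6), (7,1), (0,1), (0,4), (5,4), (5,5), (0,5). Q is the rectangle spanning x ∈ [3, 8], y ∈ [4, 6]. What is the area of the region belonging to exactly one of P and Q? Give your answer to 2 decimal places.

28.00

|P| = 30, |Q| = 10, |P∩Q| = 6.
|P △ Q| = |P| + |Q| − 2·|P∩Q| = 30 + 10 − 12 = 28.00.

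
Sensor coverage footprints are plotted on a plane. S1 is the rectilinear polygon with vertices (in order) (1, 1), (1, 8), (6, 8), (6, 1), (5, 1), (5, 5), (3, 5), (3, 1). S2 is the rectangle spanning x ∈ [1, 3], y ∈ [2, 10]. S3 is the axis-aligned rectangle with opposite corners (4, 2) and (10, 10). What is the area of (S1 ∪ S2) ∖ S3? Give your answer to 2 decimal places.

|S1 ∪ S2| = 31.
|(S1 ∪ S2) ∩ S3| = 9.
|(S1 ∪ S2) ∖ S3| = 31 − 9 = 22.00.

22.00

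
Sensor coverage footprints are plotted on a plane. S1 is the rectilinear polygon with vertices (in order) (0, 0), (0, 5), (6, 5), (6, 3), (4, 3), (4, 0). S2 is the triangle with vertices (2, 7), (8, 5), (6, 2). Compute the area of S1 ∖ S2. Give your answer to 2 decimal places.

|S1| = 24, |S1∩S2| = 3.2.
|S1 ∖ S2| = |S1| − |S1∩S2| = 24 − 3.2 = 20.80.

20.80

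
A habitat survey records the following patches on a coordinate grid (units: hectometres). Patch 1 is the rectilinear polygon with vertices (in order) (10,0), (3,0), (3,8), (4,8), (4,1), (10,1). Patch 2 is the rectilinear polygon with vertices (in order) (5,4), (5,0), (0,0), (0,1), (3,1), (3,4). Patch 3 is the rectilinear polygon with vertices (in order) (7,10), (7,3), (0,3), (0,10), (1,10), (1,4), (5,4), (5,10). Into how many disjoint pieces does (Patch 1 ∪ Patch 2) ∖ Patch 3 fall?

(Patch 1 ∪ Patch 2) ∖ Patch 3 splits into 2 disjoint pieces (area 14, area 4).

2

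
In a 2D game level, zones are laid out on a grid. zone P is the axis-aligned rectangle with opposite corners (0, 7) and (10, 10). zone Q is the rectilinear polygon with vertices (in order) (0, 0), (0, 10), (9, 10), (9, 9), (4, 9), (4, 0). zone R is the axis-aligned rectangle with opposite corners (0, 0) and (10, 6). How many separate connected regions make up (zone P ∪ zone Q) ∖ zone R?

(zone P ∪ zone Q) ∖ zone R is a single connected region.

1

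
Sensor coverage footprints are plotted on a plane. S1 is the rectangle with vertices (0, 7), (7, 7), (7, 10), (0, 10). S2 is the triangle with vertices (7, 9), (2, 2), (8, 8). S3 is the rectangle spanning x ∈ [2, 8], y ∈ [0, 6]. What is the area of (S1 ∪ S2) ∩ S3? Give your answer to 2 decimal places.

2.29

The region (S1 ∪ S2) ∩ S3 is the polygon with vertices (2,2), (4.857,6), (6,6).
By the shoelace formula its area is 2.29.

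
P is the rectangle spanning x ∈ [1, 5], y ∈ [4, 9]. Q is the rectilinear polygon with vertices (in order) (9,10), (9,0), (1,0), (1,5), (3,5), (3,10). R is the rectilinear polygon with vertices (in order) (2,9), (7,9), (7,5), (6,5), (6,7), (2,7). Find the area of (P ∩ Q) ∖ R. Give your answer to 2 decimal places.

8.00

|P ∩ Q| = 12.
|(P ∩ Q) ∩ R| = 4.
|(P ∩ Q) ∖ R| = 12 − 4 = 8.00.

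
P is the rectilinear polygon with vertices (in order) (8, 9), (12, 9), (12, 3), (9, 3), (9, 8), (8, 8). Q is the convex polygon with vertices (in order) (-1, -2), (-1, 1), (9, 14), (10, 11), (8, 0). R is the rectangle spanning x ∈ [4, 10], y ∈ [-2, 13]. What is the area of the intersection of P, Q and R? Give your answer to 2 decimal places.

The intersection is the polygon with vertices (9,5.5), (9,8), (8,8), (8,9), (9.636,9).
By the shoelace formula its area is 2.11.

2.11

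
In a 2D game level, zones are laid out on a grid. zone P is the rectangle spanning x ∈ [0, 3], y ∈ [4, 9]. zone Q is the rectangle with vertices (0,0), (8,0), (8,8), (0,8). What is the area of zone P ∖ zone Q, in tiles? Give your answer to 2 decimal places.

|zone P∩zone Q|: x∈[0,3], y∈[4,8] → 3·4 = 12.
|zone P| = 15.
|zone P ∖ zone Q| = |zone P| − |zone P∩zone Q| = 15 − 12 = 3.00.

3.00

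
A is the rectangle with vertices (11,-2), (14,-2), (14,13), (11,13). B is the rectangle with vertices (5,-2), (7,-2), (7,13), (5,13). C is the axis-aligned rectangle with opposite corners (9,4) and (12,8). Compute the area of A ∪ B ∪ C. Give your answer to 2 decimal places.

By inclusion–exclusion:
Individual areas: |A| = 45, |B| = 30, |C| = 12.
|A∩B| = 0 (no overlap).
|A∩C|: x∈[11,12], y∈[4,8] → 1·4 = 4.
|B∩C| = 0 (no overlap).
|A∩B∩C| = 0.
|A ∪ B ∪ C| = 87 − 4 + 0 = 83.00.

83.00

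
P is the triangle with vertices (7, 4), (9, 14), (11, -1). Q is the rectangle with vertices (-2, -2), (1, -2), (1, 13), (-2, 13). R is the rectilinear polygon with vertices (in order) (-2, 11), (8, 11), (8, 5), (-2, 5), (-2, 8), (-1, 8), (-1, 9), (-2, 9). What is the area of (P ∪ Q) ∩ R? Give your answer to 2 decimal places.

|P ∪ Q| = 70.
|(P ∪ Q) ∩ R| = 18.60.

18.60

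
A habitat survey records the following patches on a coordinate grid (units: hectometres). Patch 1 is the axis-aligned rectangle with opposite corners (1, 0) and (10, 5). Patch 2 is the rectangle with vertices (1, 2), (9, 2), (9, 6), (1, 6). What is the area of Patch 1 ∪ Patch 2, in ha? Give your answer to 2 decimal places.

53.00

By inclusion–exclusion:
Individual areas: |Patch 1| = 45, |Patch 2| = 32.
|Patch 1∩Patch 2|: x∈[1,9], y∈[2,5] → 8·3 = 24.
|Patch 1 ∪ Patch 2| = 77 − 24 = 53.00.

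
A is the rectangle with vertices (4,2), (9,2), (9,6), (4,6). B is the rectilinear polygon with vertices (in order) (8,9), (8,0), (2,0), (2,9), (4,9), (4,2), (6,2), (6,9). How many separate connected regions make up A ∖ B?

A ∖ B splits into 2 disjoint pieces (area 4, area 8).

2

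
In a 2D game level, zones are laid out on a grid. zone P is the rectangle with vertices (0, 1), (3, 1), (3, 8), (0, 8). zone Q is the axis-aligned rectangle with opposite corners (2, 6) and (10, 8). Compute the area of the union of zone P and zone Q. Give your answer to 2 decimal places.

By inclusion–exclusion:
Individual areas: |zone P| = 21, |zone Q| = 16.
|zone P∩zone Q|: x∈[2,3], y∈[6,8] → 1·2 = 2.
|zone P ∪ zone Q| = 37 − 2 = 35.00.

35.00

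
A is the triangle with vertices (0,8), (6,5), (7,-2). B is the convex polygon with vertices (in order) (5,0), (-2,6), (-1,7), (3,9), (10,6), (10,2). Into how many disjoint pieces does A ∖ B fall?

A ∖ B splits into 2 disjoint pieces (area 0.0602, area 1.614).

2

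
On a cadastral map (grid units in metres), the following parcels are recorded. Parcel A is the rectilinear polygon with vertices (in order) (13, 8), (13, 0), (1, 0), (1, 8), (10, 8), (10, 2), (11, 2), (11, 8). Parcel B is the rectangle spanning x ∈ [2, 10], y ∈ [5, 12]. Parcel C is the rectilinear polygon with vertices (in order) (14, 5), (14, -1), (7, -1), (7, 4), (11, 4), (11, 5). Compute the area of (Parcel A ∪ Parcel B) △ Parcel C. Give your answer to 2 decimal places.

|Parcel A ∪ Parcel B| = 122.
|(Parcel A ∪ Parcel B) ∩ Parcel C| = 24.
|(Parcel A ∪ Parcel B) △ Parcel C| = 122 + 38 − 48 = 112.00.

112.00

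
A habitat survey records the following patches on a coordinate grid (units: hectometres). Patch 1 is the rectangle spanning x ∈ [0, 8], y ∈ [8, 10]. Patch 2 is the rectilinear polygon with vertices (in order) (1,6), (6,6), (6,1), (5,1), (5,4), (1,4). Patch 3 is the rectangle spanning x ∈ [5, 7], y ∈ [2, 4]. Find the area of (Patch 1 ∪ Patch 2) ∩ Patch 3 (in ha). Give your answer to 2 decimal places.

The region (Patch 1 ∪ Patch 2) ∩ Patch 3 is the polygon with vertices (6,2), (5,2), (5,4), (6,4).
By the shoelace formula its area is 2.00.

2.00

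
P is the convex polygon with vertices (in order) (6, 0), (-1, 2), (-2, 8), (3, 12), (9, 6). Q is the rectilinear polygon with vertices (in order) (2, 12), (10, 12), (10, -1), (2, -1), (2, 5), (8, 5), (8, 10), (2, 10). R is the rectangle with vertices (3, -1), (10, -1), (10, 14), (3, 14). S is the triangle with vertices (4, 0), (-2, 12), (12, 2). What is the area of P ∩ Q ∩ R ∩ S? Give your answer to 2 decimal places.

The intersection is the polygon with vertices (6.286,0.571), (5.067,0.267), (3.667,0.667), (3,2), (3,5), (7.8,5), (8.316,4.632).
By the shoelace formula its area is 19.15.

19.15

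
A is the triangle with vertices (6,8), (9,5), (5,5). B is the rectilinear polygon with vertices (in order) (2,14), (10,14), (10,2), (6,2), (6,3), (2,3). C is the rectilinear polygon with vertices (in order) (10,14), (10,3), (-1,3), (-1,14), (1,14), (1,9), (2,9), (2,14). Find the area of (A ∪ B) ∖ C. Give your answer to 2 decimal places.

4.00

|A ∪ B| = 92.
|(A ∪ B) ∩ C| = 88.
|(A ∪ B) ∖ C| = 92 − 88 = 4.00.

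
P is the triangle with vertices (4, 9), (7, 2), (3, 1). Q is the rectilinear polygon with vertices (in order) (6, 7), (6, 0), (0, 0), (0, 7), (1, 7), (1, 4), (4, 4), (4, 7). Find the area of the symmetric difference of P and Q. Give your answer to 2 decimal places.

|P| = 15.5, |Q| = 33, |P∩Q| = 11.7887.
|P △ Q| = |P| + |Q| − 2·|P∩Q| = 15.5 + 33 − 23.5774 = 24.92.

24.92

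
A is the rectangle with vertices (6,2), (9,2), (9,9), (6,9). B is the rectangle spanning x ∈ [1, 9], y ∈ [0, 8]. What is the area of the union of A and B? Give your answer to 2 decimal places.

By inclusion–exclusion:
Individual areas: |A| = 21, |B| = 64.
|A∩B|: x∈[6,9], y∈[2,8] → 3·6 = 18.
|A ∪ B| = 85 − 18 = 67.00.

67.00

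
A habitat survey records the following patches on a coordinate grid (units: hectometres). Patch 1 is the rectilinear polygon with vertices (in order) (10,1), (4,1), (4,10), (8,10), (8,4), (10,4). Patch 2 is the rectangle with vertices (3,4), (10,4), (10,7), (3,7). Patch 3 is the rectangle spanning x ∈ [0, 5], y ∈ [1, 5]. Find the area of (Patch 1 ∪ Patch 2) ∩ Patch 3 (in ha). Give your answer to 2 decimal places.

5.00

The region (Patch 1 ∪ Patch 2) ∩ Patch 3 is the polygon with vertices (4,4), (3,4), (3,5), (5,5), (5,1), (4,1).
By the shoelace formula its area is 5.00.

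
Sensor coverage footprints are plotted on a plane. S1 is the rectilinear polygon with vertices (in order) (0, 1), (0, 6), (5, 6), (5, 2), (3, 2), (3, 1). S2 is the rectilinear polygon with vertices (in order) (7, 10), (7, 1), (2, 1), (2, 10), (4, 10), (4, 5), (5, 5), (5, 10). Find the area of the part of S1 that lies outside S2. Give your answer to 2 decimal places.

|S1| = 23, |S1∩S2| = 12.
|S1 ∖ S2| = |S1| − |S1∩S2| = 23 − 12 = 11.00.

11.00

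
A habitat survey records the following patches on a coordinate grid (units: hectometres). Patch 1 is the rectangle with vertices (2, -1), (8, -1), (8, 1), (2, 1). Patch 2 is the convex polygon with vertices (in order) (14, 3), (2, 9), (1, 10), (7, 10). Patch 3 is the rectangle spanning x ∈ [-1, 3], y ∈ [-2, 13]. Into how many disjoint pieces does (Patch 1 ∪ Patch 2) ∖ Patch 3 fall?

2

(Patch 1 ∪ Patch 2) ∖ Patch 3 splits into 2 disjoint pieces (area 10, area 22.25).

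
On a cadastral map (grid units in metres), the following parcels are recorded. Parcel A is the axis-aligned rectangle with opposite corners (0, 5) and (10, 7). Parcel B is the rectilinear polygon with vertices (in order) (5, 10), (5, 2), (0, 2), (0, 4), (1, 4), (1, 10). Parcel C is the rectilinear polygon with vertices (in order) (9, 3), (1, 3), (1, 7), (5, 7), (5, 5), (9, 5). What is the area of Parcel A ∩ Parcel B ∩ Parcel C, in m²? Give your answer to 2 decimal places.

The intersection is the polygon with vertices (5,5), (1,5), (1,7), (5,7).
By the shoelace formula its area is 8.00.

8.00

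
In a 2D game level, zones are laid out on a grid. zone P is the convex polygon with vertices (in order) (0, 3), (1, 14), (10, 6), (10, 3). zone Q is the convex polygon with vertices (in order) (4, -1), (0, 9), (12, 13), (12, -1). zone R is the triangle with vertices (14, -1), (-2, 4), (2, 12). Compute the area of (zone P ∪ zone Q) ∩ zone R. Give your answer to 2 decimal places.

|zone P ∪ zone Q| = 139.7966.
|(zone P ∪ zone Q) ∩ zone R| = 66.36.

66.36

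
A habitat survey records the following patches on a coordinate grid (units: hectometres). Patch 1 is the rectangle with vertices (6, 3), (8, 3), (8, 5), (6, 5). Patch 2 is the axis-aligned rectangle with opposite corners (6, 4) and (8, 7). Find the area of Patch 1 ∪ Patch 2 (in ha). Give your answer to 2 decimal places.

8.00

By inclusion–exclusion:
Individual areas: |Patch 1| = 4, |Patch 2| = 6.
|Patch 1∩Patch 2|: x∈[6,8], y∈[4,5] → 2·1 = 2.
|Patch 1 ∪ Patch 2| = 10 − 2 = 8.00.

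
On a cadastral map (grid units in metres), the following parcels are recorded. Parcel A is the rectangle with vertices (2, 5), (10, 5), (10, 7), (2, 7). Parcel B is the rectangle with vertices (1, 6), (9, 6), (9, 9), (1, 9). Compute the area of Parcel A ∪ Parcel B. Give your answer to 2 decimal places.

33.00

By inclusion–exclusion:
Individual areas: |Parcel A| = 16, |Parcel B| = 24.
|Parcel A∩Parcel B|: x∈[2,9], y∈[6,7] → 7·1 = 7.
|Parcel A ∪ Parcel B| = 40 − 7 = 33.00.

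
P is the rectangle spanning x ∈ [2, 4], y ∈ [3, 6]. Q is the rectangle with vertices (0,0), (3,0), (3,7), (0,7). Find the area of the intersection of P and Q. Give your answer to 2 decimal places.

|P∩Q|: x∈[2,3], y∈[3,6] → 1·3 = 3.

3.00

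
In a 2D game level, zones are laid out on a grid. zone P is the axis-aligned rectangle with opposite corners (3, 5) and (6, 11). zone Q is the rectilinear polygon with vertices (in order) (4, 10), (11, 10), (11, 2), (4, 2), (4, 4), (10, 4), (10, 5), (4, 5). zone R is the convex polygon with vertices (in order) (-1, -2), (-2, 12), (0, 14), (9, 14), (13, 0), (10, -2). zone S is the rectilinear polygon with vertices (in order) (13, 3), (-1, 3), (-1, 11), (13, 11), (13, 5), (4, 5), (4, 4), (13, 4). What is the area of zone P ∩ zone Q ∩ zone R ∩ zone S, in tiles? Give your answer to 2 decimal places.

The intersection is the polygon with vertices (4,10), (6,10), (6,5), (4,5).
By the shoelace formula its area is 10.00.

10.00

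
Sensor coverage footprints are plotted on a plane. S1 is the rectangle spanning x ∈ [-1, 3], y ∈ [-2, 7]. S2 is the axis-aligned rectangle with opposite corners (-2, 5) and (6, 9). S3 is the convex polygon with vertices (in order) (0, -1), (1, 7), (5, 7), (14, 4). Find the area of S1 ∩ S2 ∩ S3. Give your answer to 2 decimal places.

4.25

The intersection is the polygon with vertices (3,7), (3,5), (0.75,5), (1,7).
By the shoelace formula its area is 4.25.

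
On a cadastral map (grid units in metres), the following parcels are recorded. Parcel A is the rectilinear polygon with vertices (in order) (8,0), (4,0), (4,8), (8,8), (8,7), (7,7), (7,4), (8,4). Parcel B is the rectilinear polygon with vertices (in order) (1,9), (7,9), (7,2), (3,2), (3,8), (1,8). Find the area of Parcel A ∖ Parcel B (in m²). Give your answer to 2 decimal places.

11.00

|Parcel A| = 29, |Parcel A∩Parcel B| = 18.
|Parcel A ∖ Parcel B| = |Parcel A| − |Parcel A∩Parcel B| = 29 − 18 = 11.00.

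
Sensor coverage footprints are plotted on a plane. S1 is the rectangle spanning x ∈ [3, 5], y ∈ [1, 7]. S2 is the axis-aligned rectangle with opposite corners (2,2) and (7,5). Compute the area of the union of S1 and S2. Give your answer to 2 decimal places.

21.00

By inclusion–exclusion:
Individual areas: |S1| = 12, |S2| = 15.
|S1∩S2|: x∈[3,5], y∈[2,5] → 2·3 = 6.
|S1 ∪ S2| = 27 − 6 = 21.00.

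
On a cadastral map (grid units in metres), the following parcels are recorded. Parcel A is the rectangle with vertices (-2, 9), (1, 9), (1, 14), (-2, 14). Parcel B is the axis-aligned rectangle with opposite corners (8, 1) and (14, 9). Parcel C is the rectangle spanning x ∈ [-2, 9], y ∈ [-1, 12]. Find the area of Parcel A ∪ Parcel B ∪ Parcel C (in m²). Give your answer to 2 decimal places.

189.00

By inclusion–exclusion:
Individual areas: |Parcel A| = 15, |Parcel B| = 48, |Parcel C| = 143.
|Parcel A∩Parcel B| = 0 (no overlap).
|Parcel A∩Parcel C|: x∈[-2,1], y∈[9,12] → 3·3 = 9.
|Parcel B∩Parcel C|: x∈[8,9], y∈[1,9] → 1·8 = 8.
|Parcel A∩Parcel B∩Parcel C| = 0.
|Parcel A ∪ Parcel B ∪ Parcel C| = 206 − 17 + 0 = 189.00.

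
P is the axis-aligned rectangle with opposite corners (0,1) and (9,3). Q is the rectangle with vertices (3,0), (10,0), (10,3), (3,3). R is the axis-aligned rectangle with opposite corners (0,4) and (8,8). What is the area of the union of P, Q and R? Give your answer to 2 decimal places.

59.00

By inclusion–exclusion:
Individual areas: |P| = 18, |Q| = 21, |R| = 32.
|P∩Q|: x∈[3,9], y∈[1,3] → 6·2 = 12.
|P∩R| = 0 (no overlap).
|Q∩R| = 0 (no overlap).
|P∩Q∩R| = 0.
|P ∪ Q ∪ R| = 71 − 12 + 0 = 59.00.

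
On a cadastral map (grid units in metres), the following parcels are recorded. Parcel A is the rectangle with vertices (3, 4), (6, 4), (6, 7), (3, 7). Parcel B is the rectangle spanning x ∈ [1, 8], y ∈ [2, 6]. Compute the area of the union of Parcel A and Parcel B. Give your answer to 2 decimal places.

31.00

By inclusion–exclusion:
Individual areas: |Parcel A| = 9, |Parcel B| = 28.
|Parcel A∩Parcel B|: x∈[3,6], y∈[4,6] → 3·2 = 6.
|Parcel A ∪ Parcel B| = 37 − 6 = 31.00.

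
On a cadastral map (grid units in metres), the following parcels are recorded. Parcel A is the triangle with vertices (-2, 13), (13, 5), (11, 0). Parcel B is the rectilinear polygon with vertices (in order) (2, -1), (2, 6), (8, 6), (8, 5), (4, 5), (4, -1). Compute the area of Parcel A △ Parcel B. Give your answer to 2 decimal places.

58.50

|Parcel A| = 45.5, |Parcel B| = 18, |Parcel A∩Parcel B| = 2.5.
|Parcel A △ Parcel B| = |Parcel A| + |Parcel B| − 2·|Parcel A∩Parcel B| = 45.5 + 18 − 5 = 58.50.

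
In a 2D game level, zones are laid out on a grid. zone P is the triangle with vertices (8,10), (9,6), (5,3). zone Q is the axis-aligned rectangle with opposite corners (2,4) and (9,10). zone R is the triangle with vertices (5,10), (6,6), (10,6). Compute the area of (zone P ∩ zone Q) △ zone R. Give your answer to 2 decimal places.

9.83

|zone P ∩ zone Q| = 9.0476.
|(zone P ∩ zone Q) ∩ zone R| = 3.6094.
|(zone P ∩ zone Q) △ zone R| = 9.0476 + 8 − 7.2188 = 9.83.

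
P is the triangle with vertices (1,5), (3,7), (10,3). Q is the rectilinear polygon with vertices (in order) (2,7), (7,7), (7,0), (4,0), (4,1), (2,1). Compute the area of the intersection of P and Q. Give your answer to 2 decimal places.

The intersection is the polygon with vertices (3,7), (7,4.714), (7,3.667), (2,4.778), (2,6).
By the shoelace formula its area is 8.82.

8.82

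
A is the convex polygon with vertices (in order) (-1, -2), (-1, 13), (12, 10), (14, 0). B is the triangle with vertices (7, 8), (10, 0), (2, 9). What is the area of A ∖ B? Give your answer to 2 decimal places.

|A| = 174.5, |A∩B| = 18.5.
|A ∖ B| = |A| − |A∩B| = 174.5 − 18.5 = 156.00.

156.00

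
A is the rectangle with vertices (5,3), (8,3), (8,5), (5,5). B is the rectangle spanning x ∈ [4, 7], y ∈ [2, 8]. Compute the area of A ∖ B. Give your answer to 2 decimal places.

2.00

|A∩B|: x∈[5,7], y∈[3,5] → 2·2 = 4.
|A| = 6.
|A ∖ B| = |A| − |A∩B| = 6 − 4 = 2.00.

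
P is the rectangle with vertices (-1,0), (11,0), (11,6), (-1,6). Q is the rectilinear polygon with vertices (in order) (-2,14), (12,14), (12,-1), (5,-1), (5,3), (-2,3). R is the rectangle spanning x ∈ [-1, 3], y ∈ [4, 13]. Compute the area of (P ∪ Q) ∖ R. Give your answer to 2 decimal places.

164.00

|P ∪ Q| = 200.
|(P ∪ Q) ∩ R| = 36.
|(P ∪ Q) ∖ R| = 200 − 36 = 164.00.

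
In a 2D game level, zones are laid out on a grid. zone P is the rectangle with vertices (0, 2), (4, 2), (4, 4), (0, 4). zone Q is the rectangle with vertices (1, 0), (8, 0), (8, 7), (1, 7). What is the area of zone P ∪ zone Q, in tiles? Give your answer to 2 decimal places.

51.00

By inclusion–exclusion:
Individual areas: |zone P| = 8, |zone Q| = 49.
|zone P∩zone Q|: x∈[1,4], y∈[2,4] → 3·2 = 6.
|zone P ∪ zone Q| = 57 − 6 = 51.00.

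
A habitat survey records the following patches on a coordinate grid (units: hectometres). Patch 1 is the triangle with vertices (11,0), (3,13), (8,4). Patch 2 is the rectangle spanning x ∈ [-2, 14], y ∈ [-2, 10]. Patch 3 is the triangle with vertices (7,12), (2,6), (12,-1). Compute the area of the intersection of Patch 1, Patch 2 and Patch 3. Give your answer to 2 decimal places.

3.15

The intersection is the polygon with vertices (8,4), (4.933,9.52), (5.053,9.664), (11,0).
By the shoelace formula its area is 3.15.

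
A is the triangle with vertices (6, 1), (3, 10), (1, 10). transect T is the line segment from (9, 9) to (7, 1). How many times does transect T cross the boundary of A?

The segment lies entirely outside A and never meets its boundary.

0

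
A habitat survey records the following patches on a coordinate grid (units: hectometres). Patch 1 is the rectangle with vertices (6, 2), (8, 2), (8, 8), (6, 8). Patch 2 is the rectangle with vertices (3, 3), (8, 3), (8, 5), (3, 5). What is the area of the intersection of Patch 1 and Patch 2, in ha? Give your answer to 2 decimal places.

4.00

|Patch 1∩Patch 2|: x∈[6,8], y∈[3,5] → 2·2 = 4.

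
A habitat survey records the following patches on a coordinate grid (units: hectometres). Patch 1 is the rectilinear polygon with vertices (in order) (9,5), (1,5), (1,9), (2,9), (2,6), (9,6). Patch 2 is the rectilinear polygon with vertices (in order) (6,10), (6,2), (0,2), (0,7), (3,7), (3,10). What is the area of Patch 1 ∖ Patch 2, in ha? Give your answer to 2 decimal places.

5.00

|Patch 1| = 11, |Patch 1∩Patch 2| = 6.
|Patch 1 ∖ Patch 2| = |Patch 1| − |Patch 1∩Patch 2| = 11 − 6 = 5.00.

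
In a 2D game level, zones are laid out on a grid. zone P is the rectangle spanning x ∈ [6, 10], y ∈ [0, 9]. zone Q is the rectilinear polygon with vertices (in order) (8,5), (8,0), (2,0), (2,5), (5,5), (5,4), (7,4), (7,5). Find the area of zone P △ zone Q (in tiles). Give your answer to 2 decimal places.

|zone P| = 36, |zone Q| = 28, |zone P∩zone Q| = 9.
|zone P △ zone Q| = |zone P| + |zone Q| − 2·|zone P∩zone Q| = 36 + 28 − 18 = 46.00.

46.00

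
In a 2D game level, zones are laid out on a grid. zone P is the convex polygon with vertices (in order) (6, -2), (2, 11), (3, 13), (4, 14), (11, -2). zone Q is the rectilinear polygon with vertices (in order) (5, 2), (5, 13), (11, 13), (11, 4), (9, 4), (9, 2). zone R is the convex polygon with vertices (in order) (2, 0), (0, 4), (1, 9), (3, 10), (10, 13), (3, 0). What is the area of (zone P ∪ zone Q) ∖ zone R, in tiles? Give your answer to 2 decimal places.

71.13

|zone P ∪ zone Q| = 100.9286.
|(zone P ∪ zone Q) ∩ zone R| = 29.7948.
|(zone P ∪ zone Q) ∖ zone R| = 100.9286 − 29.7948 = 71.13.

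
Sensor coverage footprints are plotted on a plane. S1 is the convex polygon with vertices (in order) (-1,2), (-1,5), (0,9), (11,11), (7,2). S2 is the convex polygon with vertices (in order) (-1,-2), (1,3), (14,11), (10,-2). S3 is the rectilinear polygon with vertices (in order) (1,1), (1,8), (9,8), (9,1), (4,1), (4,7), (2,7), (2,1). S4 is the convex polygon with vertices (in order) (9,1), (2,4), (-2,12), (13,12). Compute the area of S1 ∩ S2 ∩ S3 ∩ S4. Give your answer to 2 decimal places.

15.90

The intersection is the polygon with vertices (4,4.846), (9,7.923), (9,6.5), (7,2), (6.667,2), (4,3.143).
By the shoelace formula its area is 15.90.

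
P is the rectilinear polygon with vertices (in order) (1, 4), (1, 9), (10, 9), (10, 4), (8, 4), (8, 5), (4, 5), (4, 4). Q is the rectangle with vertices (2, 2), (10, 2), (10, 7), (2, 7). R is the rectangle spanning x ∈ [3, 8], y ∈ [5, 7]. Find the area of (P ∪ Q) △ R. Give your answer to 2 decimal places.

51.00

|P ∪ Q| = 61.
|(P ∪ Q) ∩ R| = 10.
|(P ∪ Q) △ R| = 61 + 10 − 20 = 51.00.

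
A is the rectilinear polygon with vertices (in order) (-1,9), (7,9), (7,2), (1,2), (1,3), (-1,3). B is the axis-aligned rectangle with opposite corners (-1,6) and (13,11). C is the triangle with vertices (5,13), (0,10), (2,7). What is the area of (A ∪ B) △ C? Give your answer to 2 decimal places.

94.17

|A ∪ B| = 100.
|(A ∪ B) ∩ C| = 8.1667.
|(A ∪ B) △ C| = 100 + 10.5 − 16.3333 = 94.17.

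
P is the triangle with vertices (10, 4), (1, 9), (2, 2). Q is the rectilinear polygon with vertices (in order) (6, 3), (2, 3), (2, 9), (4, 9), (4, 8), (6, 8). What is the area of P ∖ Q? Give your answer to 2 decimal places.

|P| = 29, |P∩Q| = 17.3333.
|P ∖ Q| = |P| − |P∩Q| = 29 − 17.3333 = 11.67.

11.67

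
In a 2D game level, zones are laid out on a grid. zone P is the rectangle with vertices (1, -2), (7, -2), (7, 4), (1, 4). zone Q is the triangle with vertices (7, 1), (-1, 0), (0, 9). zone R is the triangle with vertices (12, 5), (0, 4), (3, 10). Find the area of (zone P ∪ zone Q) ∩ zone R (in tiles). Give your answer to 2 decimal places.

6.22

The region (zone P ∪ zone Q) ∩ zone R is the polygon with vertices (4.078,4.34), (0,4), (1.591,7.182).
By the shoelace formula its area is 6.22.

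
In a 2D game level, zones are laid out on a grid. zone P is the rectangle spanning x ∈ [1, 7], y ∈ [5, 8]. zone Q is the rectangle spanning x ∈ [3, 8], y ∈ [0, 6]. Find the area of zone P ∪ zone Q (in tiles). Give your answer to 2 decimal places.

44.00

By inclusion–exclusion:
Individual areas: |zone P| = 18, |zone Q| = 30.
|zone P∩zone Q|: x∈[3,7], y∈[5,6] → 4·1 = 4.
|zone P ∪ zone Q| = 48 − 4 = 44.00.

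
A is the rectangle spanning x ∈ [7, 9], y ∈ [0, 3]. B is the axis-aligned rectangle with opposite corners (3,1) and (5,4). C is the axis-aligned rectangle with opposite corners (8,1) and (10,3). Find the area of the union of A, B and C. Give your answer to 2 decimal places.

14.00

By inclusion–exclusion:
Individual areas: |A| = 6, |B| = 6, |C| = 4.
|A∩B| = 0 (no overlap).
|A∩C|: x∈[8,9], y∈[1,3] → 1·2 = 2.
|B∩C| = 0 (no overlap).
|A∩B∩C| = 0.
|A ∪ B ∪ C| = 16 − 2 + 0 = 14.00.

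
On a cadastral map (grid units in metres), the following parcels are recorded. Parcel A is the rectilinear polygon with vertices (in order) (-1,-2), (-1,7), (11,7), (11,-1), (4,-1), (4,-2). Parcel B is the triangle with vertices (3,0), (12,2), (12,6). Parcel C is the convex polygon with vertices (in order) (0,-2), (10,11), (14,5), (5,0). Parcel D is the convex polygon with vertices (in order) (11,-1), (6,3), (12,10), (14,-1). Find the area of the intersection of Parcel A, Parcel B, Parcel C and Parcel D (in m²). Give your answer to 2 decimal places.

6.75

The intersection is the polygon with vertices (11,5.333), (11,3.333), (7.803,1.557), (6.682,2.454).
By the shoelace formula its area is 6.75.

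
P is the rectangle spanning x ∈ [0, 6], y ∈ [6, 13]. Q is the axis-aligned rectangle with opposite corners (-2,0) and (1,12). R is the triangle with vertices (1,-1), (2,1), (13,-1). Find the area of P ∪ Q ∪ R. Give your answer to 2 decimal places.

By inclusion–exclusion:
Individual areas: |P| = 42, |Q| = 36, |R| = 12.
|P∩Q|: x∈[0,1], y∈[6,12] → 1·6 = 6.
|P∩R| = 0.
|Q∩R| = 0.
|P∩Q∩R| = 0.
|P ∪ Q ∪ R| = 90 − 6 + 0 = 84.00.

84.00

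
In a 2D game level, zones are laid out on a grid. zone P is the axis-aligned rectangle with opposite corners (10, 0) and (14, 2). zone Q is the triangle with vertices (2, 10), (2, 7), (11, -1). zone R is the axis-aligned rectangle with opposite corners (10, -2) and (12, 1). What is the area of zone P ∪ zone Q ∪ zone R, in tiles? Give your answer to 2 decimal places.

By inclusion–exclusion:
Individual areas: |zone P| = 8, |zone Q| = 13.5, |zone R| = 6.
|zone P∩zone Q| = 0.0202.
|zone P∩zone R|: x∈[10,12], y∈[0,1] → 2·1 = 2.
|zone Q∩zone R| = 0.1667.
|zone P∩zone Q∩zone R| = 0.0202.
|zone P ∪ zone Q ∪ zone R| = 27.5 − 2.1869 + 0.0202 = 25.33.

25.33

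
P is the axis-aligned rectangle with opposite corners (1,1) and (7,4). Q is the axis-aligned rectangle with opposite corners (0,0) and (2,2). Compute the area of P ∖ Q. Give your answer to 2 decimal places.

17.00

|P∩Q|: x∈[1,2], y∈[1,2] → 1·1 = 1.
|P| = 18.
|P ∖ Q| = |P| − |P∩Q| = 18 − 1 = 17.00.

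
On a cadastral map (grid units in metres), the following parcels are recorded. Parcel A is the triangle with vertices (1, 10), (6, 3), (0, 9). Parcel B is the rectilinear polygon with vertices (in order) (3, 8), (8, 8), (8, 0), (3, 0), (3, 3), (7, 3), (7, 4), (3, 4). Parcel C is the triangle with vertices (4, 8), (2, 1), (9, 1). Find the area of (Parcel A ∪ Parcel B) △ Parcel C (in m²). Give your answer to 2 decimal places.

28.43

|Parcel A ∪ Parcel B| = 40.3429.
|(Parcel A ∪ Parcel B) ∩ Parcel C| = 18.2071.
|(Parcel A ∪ Parcel B) △ Parcel C| = 40.3429 + 24.5 − 36.4143 = 28.43.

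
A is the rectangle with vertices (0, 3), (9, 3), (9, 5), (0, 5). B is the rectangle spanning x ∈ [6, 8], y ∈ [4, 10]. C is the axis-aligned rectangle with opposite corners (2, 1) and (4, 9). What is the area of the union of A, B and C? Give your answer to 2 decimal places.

By inclusion–exclusion:
Individual areas: |A| = 18, |B| = 12, |C| = 16.
|A∩B|: x∈[6,8], y∈[4,5] → 2·1 = 2.
|A∩C|: x∈[2,4], y∈[3,5] → 2·2 = 4.
|B∩C| = 0 (no overlap).
|A∩B∩C| = 0.
|A ∪ B ∪ C| = 46 − 6 + 0 = 40.00.

40.00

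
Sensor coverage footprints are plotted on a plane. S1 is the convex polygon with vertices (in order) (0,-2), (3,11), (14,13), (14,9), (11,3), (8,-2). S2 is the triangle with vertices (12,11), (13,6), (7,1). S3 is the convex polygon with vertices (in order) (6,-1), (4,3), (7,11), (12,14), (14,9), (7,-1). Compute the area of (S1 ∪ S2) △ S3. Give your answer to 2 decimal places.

70.00

|S1 ∪ S2| = 142.3571.
|(S1 ∪ S2) ∩ S3| = 74.93.
|(S1 ∪ S2) △ S3| = 142.3571 + 77.5 − 149.86 = 70.00.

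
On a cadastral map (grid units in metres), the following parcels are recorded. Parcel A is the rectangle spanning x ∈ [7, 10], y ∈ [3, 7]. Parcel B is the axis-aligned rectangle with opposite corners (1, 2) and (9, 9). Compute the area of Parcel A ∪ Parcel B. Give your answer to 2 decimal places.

By inclusion–exclusion:
Individual areas: |Parcel A| = 12, |Parcel B| = 56.
|Parcel A∩Parcel B|: x∈[7,9], y∈[3,7] → 2·4 = 8.
|Parcel A ∪ Parcel B| = 68 − 8 = 60.00.

60.00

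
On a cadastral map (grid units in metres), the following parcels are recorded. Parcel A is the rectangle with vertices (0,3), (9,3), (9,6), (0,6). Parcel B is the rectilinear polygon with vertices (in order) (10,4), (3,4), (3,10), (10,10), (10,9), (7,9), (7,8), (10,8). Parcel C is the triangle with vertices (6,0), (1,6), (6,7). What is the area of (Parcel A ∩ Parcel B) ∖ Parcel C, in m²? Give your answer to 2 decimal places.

|Parcel A ∩ Parcel B| = 12.
|(Parcel A ∩ Parcel B) ∩ Parcel C| = 6.
|(Parcel A ∩ Parcel B) ∖ Parcel C| = 12 − 6 = 6.00.

6.00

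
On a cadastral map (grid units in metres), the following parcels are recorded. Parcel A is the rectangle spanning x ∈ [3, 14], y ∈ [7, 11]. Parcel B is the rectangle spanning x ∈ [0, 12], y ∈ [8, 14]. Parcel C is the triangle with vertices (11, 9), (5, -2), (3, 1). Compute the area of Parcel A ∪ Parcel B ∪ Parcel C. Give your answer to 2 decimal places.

By inclusion–exclusion:
Individual areas: |Parcel A| = 44, |Parcel B| = 72, |Parcel C| = 20.
|Parcel A∩Parcel B|: x∈[3,12], y∈[8,11] → 9·3 = 27.
|Parcel A∩Parcel C| = 0.9091.
|Parcel B∩Parcel C| = 0.2273.
|Parcel A∩Parcel B∩Parcel C| = 0.2273.
|Parcel A ∪ Parcel B ∪ Parcel C| = 136 − 28.1364 + 0.2273 = 108.09.

108.09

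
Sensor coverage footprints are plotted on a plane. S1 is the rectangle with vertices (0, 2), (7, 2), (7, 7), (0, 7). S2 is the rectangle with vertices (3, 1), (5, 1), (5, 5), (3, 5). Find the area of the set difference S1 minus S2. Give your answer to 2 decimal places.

29.00

|S1∩S2|: x∈[3,5], y∈[2,5] → 2·3 = 6.
|S1| = 35.
|S1 ∖ S2| = |S1| − |S1∩S2| = 35 − 6 = 29.00.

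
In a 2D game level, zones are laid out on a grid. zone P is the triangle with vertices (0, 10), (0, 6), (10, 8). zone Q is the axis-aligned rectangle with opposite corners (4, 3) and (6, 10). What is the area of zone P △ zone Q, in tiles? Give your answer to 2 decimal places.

|zone P| = 20, |zone Q| = 14, |zone P∩zone Q| = 4.
|zone P △ zone Q| = |zone P| + |zone Q| − 2·|zone P∩zone Q| = 20 + 14 − 8 = 26.00.

26.00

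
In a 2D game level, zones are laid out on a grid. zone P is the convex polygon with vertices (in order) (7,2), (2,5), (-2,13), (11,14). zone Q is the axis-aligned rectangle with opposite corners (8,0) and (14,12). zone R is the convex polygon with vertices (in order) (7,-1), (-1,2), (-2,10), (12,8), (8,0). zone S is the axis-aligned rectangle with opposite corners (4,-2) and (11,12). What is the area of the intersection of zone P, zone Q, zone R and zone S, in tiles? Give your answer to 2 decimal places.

The intersection is the polygon with vertices (9.136,8.409), (8,5), (8,8.571).
By the shoelace formula its area is 2.03.

2.03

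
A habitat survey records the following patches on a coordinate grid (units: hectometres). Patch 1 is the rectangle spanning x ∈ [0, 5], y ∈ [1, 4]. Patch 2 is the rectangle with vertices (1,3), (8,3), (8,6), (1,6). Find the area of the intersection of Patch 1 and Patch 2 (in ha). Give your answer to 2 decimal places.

|Patch 1∩Patch 2|: x∈[1,5], y∈[3,4] → 4·1 = 4.

4.00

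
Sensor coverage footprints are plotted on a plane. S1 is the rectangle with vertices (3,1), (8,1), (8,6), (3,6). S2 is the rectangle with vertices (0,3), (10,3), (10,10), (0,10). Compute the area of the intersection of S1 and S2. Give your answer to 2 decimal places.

|S1∩S2|: x∈[3,8], y∈[3,6] → 5·3 = 15.

15.00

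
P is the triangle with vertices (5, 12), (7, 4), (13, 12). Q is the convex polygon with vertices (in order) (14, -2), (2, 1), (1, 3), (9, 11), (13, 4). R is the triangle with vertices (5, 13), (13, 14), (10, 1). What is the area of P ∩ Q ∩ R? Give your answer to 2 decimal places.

The intersection is the polygon with vertices (9,11), (10.405,8.54), (8.125,5.5), (6.765,8.765).
By the shoelace formula its area is 10.11.

10.11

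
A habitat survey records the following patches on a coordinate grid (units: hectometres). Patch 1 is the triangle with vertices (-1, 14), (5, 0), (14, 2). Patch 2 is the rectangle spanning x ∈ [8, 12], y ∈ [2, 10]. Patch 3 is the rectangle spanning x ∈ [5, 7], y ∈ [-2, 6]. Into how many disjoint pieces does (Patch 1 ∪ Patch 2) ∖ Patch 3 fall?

(Patch 1 ∪ Patch 2) ∖ Patch 3 is a single connected region.

1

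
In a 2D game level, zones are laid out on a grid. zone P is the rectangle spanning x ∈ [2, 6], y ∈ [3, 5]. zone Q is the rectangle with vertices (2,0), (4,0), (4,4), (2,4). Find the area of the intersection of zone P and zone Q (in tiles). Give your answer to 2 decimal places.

|zone P∩zone Q|: x∈[2,4], y∈[3,4] → 2·1 = 2.

2.00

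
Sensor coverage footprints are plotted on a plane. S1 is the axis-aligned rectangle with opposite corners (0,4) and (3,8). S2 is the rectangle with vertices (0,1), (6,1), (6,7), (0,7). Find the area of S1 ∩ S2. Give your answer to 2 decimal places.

|S1∩S2|: x∈[0,3], y∈[4,7] → 3·3 = 9.

9.00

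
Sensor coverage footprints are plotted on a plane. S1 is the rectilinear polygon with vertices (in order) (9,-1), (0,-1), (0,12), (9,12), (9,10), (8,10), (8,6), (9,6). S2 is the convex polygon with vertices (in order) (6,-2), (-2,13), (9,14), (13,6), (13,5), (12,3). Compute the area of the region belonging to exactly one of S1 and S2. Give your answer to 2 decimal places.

|S1| = 113, |S2| = 137.5, |S1∩S2| = 83.6333.
|S1 △ S2| = |S1| + |S2| − 2·|S1∩S2| = 113 + 137.5 − 167.2667 = 83.23.

83.23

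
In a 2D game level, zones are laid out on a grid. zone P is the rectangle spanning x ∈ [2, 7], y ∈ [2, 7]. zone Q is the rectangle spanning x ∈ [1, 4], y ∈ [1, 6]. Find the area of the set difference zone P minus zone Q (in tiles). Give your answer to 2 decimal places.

|zone P∩zone Q|: x∈[2,4], y∈[2,6] → 2·4 = 8.
|zone P| = 25.
|zone P ∖ zone Q| = |zone P| − |zone P∩zone Q| = 25 − 8 = 17.00.

17.00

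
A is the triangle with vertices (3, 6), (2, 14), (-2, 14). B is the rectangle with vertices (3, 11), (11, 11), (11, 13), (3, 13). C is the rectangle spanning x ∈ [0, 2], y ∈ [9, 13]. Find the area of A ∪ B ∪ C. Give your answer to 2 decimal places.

By inclusion–exclusion:
Individual areas: |A| = 16, |B| = 16, |C| = 8.
|A∩B| = 0.
|A∩C| = 6.9875.
|B∩C| = 0 (no overlap).
|A∩B∩C| = 0.
|A ∪ B ∪ C| = 40 − 6.9875 + 0 = 33.01.

33.01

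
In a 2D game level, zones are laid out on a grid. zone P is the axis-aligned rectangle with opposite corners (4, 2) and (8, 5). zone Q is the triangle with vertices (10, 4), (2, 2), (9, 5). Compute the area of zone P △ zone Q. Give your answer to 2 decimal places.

|zone P| = 12, |zone Q| = 5, |zone P∩zone Q| = 2.8571.
|zone P △ zone Q| = |zone P| + |zone Q| − 2·|zone P∩zone Q| = 12 + 5 − 5.7143 = 11.29.

11.29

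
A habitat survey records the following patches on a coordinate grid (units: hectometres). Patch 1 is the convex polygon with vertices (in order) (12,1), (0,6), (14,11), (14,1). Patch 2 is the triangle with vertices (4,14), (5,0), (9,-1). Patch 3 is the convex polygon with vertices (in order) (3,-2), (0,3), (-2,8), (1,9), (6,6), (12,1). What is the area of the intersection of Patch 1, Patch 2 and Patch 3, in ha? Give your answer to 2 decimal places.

6.65

The intersection is the polygon with vertices (4.508,6.896), (6,6), (6.923,5.231), (7.742,2.774), (4.712,4.037).
By the shoelace formula its area is 6.65.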